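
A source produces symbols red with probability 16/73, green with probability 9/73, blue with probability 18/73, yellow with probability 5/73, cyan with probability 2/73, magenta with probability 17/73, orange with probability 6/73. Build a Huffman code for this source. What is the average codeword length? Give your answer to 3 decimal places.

Repeatedly combine the two least-probable nodes; the expected code length is the sum of the merged weights.
merge 2/73 + 5/73 → 7/73
merge 6/73 + 7/73 → 13/73
merge 9/73 + 13/73 → 22/73
merge 16/73 + 17/73 → 33/73
merge 18/73 + 22/73 → 40/73
merge 33/73 + 40/73 → 1
L = 7/73 + 13/73 + 22/73 + 33/73 + 40/73 + 1 = 188/73 ≈ 2.575 bits/symbol.

2.575 bits/symbol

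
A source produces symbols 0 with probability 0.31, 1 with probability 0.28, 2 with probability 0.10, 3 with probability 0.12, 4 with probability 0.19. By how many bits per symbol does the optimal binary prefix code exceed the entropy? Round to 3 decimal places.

0.027 bits

Entropy H = −Σ p log₂ p ≈ 2.1925 bits.
Huffman merges: 1/10+3/25→11/50; 19/100+11/50→41/100; 7/25+31/100→59/100; 41/100+59/100→1. L = 111/50 ≈ 2.2200.
L − H = 2.2200 − 2.1925 = 0.027 bits.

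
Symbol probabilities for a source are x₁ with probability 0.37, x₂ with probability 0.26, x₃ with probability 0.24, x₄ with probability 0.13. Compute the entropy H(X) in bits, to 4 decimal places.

1.9128 bits

H = −Σ pᵢ log₂ pᵢ.
−0.37·log₂(0.37) = 0.5307
−0.26·log₂(0.26) = 0.5053
−0.24·log₂(0.24) = 0.4941
−0.13·log₂(0.13) = 0.3826
Sum ≈ 1.9128 → 1.9128 bits.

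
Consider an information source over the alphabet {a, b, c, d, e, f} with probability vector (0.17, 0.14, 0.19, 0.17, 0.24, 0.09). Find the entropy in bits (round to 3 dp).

H = −Σ pᵢ log₂ pᵢ.
−0.17·log₂(0.17) = 0.4346
−0.14·log₂(0.14) = 0.3971
−0.19·log₂(0.19) = 0.4552
−0.17·log₂(0.17) = 0.4346
−0.24·log₂(0.24) = 0.4941
−0.09·log₂(0.09) = 0.3127
Sum ≈ 2.5283 → 2.528 bits.

2.528 bits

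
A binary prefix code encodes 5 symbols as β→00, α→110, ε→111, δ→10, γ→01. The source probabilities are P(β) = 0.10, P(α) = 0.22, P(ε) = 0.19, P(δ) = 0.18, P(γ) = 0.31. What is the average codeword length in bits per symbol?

L̄ = Σ pᵢ·ℓᵢ = 0.10·2 + 0.22·3 + 0.19·3 + 0.18·2 + 0.31·2 = 2.41 bits/symbol.

2.41 bits/symbol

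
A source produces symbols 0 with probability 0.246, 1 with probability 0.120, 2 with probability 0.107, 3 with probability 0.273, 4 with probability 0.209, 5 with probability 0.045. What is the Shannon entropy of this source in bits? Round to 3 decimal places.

2.394 bits

H = −Σ pᵢ log₂ pᵢ.
−0.246·log₂(0.246) = 0.4977
−0.120·log₂(0.120) = 0.3671
−0.107·log₂(0.107) = 0.3450
−0.273·log₂(0.273) = 0.5113
−0.209·log₂(0.209) = 0.4720
−0.045·log₂(0.045) = 0.2013
Sum ≈ 2.3945 → 2.394 bits.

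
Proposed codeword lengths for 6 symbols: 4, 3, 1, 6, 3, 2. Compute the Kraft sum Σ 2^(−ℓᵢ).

1.078125

With common denominator 2^6 = 64: Σ 2^(−ℓᵢ) = 4/64 + 8/64 + 32/64 + 1/64 + 8/64 + 16/64 = 69/64 = 1.078125.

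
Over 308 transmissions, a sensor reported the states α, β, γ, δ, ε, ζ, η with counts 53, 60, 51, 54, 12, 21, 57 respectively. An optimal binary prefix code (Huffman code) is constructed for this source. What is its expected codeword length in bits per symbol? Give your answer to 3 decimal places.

2.727 bits/symbol

Probabilities are the counts divided by 308.
Repeatedly combine the two least-probable nodes; the expected code length is the sum of the merged weights.
merge 3/77 + 3/44 → 3/28
merge 3/28 + 51/308 → 3/11
merge 53/308 + 27/154 → 107/308
merge 57/308 + 15/77 → 117/308
merge 3/11 + 107/308 → 191/308
merge 117/308 + 191/308 → 1
L = 3/28 + 3/11 + 107/308 + 117/308 + 191/308 + 1 = 30/11 ≈ 2.727 bits/symbol.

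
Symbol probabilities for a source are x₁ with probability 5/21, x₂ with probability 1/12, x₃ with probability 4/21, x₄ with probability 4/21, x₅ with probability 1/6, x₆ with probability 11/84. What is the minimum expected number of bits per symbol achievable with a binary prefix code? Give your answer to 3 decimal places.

2.571 bits/symbol

Repeatedly combine the two least-probable nodes; the expected code length is the sum of the merged weights.
merge 1/12 + 11/84 → 3/14
merge 1/6 + 4/21 → 5/14
merge 4/21 + 3/14 → 17/42
merge 5/21 + 5/14 → 25/42
merge 17/42 + 25/42 → 1
L = 3/14 + 5/14 + 17/42 + 25/42 + 1 = 18/7 ≈ 2.571 bits/symbol.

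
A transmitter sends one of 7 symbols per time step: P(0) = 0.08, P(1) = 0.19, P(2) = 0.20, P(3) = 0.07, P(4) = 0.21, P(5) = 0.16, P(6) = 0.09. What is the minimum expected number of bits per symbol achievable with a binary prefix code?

2.74 bits/symbol

Repeatedly combine the two least-probable nodes; the expected code length is the sum of the merged weights.
merge 7/100 + 2/25 → 3/20
merge 9/100 + 3/20 → 6/25
merge 4/25 + 19/100 → 7/20
merge 1/5 + 21/100 → 41/100
merge 6/25 + 7/20 → 59/100
merge 41/100 + 59/100 → 1
L = 3/20 + 6/25 + 7/20 + 41/100 + 59/100 + 1 = 137/50 = 2.74 bits/symbol.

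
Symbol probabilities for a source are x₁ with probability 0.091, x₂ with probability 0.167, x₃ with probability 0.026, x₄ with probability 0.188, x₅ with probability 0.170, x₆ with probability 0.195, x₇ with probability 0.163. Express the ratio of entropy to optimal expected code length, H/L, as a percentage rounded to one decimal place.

Entropy H = −Σ p log₂ p ≈ 2.6572 bits.
Huffman merges: 13/500+91/1000→117/1000; 117/1000+163/1000→7/25; 167/1000+17/100→337/1000; 47/250+39/200→383/1000; 7/25+337/1000→617/1000; 383/1000+617/1000→1. L = 1367/500 ≈ 2.7340.
Efficiency = H/L = 2.6572/2.7340 = 97.2%.

97.2%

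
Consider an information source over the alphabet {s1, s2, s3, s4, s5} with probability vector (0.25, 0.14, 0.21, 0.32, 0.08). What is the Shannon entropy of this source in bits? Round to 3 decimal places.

2.187 bits

H = −Σ pᵢ log₂ pᵢ.
−0.25·log₂(0.25) = 0.5000
−0.14·log₂(0.14) = 0.3971
−0.21·log₂(0.21) = 0.4728
−0.32·log₂(0.32) = 0.5260
−0.08·log₂(0.08) = 0.2915
Sum ≈ 2.1875 → 2.187 bits.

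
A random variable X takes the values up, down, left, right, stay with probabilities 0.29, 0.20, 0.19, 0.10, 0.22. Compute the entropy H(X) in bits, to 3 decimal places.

2.250 bits

H = −Σ pᵢ log₂ pᵢ.
−0.29·log₂(0.29) = 0.5179
−0.20·log₂(0.20) = 0.4644
−0.19·log₂(0.19) = 0.4552
−0.10·log₂(0.10) = 0.3322
−0.22·log₂(0.22) = 0.4806
Sum ≈ 2.2503 → 2.250 bits.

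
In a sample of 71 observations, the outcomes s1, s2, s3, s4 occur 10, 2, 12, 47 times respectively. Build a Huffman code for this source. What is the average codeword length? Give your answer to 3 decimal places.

1.507 bits/symbol

Probabilities are the counts divided by 71.
Repeatedly combine the two least-probable nodes; the expected code length is the sum of the merged weights.
merge 2/71 + 10/71 → 12/71
merge 12/71 + 12/71 → 24/71
merge 24/71 + 47/71 → 1
L = 12/71 + 24/71 + 1 = 107/71 ≈ 1.507 bits/symbol.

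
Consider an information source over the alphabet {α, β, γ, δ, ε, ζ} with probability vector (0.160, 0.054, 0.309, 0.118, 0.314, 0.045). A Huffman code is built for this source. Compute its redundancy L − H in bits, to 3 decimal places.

0.052 bits

Entropy H = −Σ p log₂ p ≈ 2.2638 bits.
Huffman merges: 9/200+27/500→99/1000; 99/1000+59/500→217/1000; 4/25+217/1000→377/1000; 309/1000+157/500→623/1000; 377/1000+623/1000→1. L = 579/250 ≈ 2.3160.
L − H = 2.3160 − 2.2638 = 0.052 bits.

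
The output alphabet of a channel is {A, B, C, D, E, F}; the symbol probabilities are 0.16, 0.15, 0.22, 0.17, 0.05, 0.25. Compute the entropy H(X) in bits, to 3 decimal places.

H = −Σ pᵢ log₂ pᵢ.
−0.16·log₂(0.16) = 0.4230
−0.15·log₂(0.15) = 0.4105
−0.22·log₂(0.22) = 0.4806
−0.17·log₂(0.17) = 0.4346
−0.05·log₂(0.05) = 0.2161
−0.25·log₂(0.25) = 0.5000
Sum ≈ 2.4648 → 2.465 bits.

2.465 bits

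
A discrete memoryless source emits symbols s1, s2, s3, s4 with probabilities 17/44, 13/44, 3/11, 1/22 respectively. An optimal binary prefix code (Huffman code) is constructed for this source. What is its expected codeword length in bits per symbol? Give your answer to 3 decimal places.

Repeatedly combine the two least-probable nodes; the expected code length is the sum of the merged weights.
merge 1/22 + 3/11 → 7/22
merge 13/44 + 7/22 → 27/44
merge 17/44 + 27/44 → 1
L = 7/22 + 27/44 + 1 = 85/44 ≈ 1.932 bits/symbol.

1.932 bits/symbol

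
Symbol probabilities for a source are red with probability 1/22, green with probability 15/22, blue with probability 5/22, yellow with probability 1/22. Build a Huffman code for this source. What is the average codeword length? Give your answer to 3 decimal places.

Repeatedly combine the two least-probable nodes; the expected code length is the sum of the merged weights.
merge 1/22 + 1/22 → 1/11
merge 1/11 + 5/22 → 7/22
merge 7/22 + 15/22 → 1
L = 1/11 + 7/22 + 1 = 31/22 ≈ 1.409 bits/symbol.

1.409 bits/symbol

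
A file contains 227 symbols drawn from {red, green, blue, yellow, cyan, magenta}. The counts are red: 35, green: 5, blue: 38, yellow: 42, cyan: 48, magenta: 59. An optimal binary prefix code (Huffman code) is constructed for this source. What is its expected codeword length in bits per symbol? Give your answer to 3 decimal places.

Probabilities are the counts divided by 227.
Repeatedly combine the two least-probable nodes; the expected code length is the sum of the merged weights.
merge 5/227 + 35/227 → 40/227
merge 38/227 + 40/227 → 78/227
merge 42/227 + 48/227 → 90/227
merge 59/227 + 78/227 → 137/227
merge 90/227 + 137/227 → 1
L = 40/227 + 78/227 + 90/227 + 137/227 + 1 = 572/227 ≈ 2.520 bits/symbol.

2.520 bits/symbol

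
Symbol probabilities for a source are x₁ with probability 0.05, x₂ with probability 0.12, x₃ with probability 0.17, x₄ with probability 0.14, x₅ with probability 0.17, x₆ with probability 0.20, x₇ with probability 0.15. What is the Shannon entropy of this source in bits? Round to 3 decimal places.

H = −Σ pᵢ log₂ pᵢ.
−0.05·log₂(0.05) = 0.2161
−0.12·log₂(0.12) = 0.3671
−0.17·log₂(0.17) = 0.4346
−0.14·log₂(0.14) = 0.3971
−0.17·log₂(0.17) = 0.4346
−0.20·log₂(0.20) = 0.4644
−0.15·log₂(0.15) = 0.4105
Sum ≈ 2.7244 → 2.724 bits.

2.724 bits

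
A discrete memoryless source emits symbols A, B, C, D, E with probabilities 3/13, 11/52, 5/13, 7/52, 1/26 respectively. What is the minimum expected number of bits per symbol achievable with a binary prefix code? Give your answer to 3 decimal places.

2.173 bits/symbol

Repeatedly combine the two least-probable nodes; the expected code length is the sum of the merged weights.
merge 1/26 + 7/52 → 9/52
merge 9/52 + 11/52 → 5/13
merge 3/13 + 5/13 → 8/13
merge 5/13 + 8/13 → 1
L = 9/52 + 5/13 + 8/13 + 1 = 113/52 ≈ 2.173 bits/symbol.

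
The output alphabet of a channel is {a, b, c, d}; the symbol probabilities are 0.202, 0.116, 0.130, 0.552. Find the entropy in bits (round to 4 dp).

1.6825 bits

H = −Σ pᵢ log₂ pᵢ.
−0.202·log₂(0.202) = 0.4661
−0.116·log₂(0.116) = 0.3605
−0.130·log₂(0.130) = 0.3826
−0.552·log₂(0.552) = 0.4732
Sum ≈ 1.6825 → 1.6825 bits.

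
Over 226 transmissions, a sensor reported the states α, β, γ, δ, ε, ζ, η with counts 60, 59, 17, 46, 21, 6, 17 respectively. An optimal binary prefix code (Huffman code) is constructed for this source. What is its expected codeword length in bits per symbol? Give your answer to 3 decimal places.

Probabilities are the counts divided by 226.
Repeatedly combine the two least-probable nodes; the expected code length is the sum of the merged weights.
merge 3/113 + 17/226 → 23/226
merge 17/226 + 21/226 → 19/113
merge 23/226 + 19/113 → 61/226
merge 23/113 + 59/226 → 105/226
merge 30/113 + 61/226 → 121/226
merge 105/226 + 121/226 → 1
L = 23/226 + 19/113 + 61/226 + 105/226 + 121/226 + 1 = 287/113 ≈ 2.540 bits/symbol.

2.540 bits/symbol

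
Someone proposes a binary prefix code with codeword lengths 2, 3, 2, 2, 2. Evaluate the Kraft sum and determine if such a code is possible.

1.125; no

With common denominator 2^3 = 8: Σ 2^(−ℓᵢ) = 2/8 + 1/8 + 2/8 + 2/8 + 2/8 = 9/8 = 1.125.
Kraft's inequality requires Σ ≤ 1; here Σ = 1.125 > 1, so no such prefix code exists.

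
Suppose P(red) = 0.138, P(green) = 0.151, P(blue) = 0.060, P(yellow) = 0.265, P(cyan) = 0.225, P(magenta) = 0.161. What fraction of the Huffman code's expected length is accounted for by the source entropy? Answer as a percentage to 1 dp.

98.2%

Entropy H = −Σ p log₂ p ≈ 2.4658 bits.
Huffman merges: 3/50+69/500→99/500; 151/1000+161/1000→39/125; 99/500+9/40→423/1000; 53/200+39/125→577/1000; 423/1000+577/1000→1. L = 251/100 ≈ 2.5100.
Efficiency = H/L = 2.4658/2.5100 = 98.2%.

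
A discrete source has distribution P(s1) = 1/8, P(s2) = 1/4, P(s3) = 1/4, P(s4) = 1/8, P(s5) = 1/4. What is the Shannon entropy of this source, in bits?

2.25 bits

Each probability is a power of 1/2, so log₂(1/p) is an integer.
H = Σ p·log₂(1/p) = 1/8·3 + 1/4·2 + 1/4·2 + 1/8·3 + 1/4·2 = 2.25 bits.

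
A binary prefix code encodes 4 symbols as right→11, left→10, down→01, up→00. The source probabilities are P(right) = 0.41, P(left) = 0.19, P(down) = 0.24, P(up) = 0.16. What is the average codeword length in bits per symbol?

2 bits/symbol

L̄ = Σ pᵢ·ℓᵢ = 0.41·2 + 0.19·2 + 0.24·2 + 0.16·2 = 2 bits/symbol.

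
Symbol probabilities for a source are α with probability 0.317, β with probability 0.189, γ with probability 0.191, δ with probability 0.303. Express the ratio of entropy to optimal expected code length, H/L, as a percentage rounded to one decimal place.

97.9%

Entropy H = −Σ p log₂ p ≈ 1.9578 bits.
Huffman merges: 189/1000+191/1000→19/50; 303/1000+317/1000→31/50; 19/50+31/50→1. L = 2 ≈ 2.0000.
Efficiency = H/L = 1.9578/2.0000 = 97.9%.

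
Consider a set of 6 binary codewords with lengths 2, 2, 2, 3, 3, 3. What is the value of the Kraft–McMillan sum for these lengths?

With common denominator 2^3 = 8: Σ 2^(−ℓᵢ) = 2/8 + 2/8 + 2/8 + 1/8 + 1/8 + 1/8 = 9/8 = 1.125.

1.125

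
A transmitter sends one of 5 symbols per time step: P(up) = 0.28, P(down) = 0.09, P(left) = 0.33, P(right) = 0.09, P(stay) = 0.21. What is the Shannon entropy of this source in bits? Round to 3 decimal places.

H = −Σ pᵢ log₂ pᵢ.
−0.28·log₂(0.28) = 0.5142
−0.09·log₂(0.09) = 0.3127
−0.33·log₂(0.33) = 0.5278
−0.09·log₂(0.09) = 0.3127
−0.21·log₂(0.21) = 0.4728
Sum ≈ 2.1402 → 2.140 bits.

2.140 bits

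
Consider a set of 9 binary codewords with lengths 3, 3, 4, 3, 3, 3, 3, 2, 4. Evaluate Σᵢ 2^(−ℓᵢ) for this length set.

With common denominator 2^4 = 16: Σ 2^(−ℓᵢ) = 2/16 + 2/16 + 1/16 + 2/16 + 2/16 + 2/16 + 2/16 + 4/16 + 1/16 = 18/16 = 1.125.

1.125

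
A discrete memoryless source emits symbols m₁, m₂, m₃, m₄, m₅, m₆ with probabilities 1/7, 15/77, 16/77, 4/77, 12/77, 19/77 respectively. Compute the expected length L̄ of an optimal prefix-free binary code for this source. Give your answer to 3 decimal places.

2.545 bits/symbol

Repeatedly combine the two least-probable nodes; the expected code length is the sum of the merged weights.
merge 4/77 + 1/7 → 15/77
merge 12/77 + 15/77 → 27/77
merge 15/77 + 16/77 → 31/77
merge 19/77 + 27/77 → 46/77
merge 31/77 + 46/77 → 1
L = 15/77 + 27/77 + 31/77 + 46/77 + 1 = 28/11 ≈ 2.545 bits/symbol.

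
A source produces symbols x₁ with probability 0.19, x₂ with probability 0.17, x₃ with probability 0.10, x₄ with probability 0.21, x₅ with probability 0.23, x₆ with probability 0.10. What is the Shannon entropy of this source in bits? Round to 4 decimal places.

2.5147 bits

H = −Σ pᵢ log₂ pᵢ.
−0.19·log₂(0.19) = 0.4552
−0.17·log₂(0.17) = 0.4346
−0.10·log₂(0.10) = 0.3322
−0.21·log₂(0.21) = 0.4728
−0.23·log₂(0.23) = 0.4877
−0.10·log₂(0.10) = 0.3322
Sum ≈ 2.5147 → 2.5147 bits.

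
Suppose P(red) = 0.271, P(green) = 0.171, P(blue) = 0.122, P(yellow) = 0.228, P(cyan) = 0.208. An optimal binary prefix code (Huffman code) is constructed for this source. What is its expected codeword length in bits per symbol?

Repeatedly combine the two least-probable nodes; the expected code length is the sum of the merged weights.
merge 61/500 + 171/1000 → 293/1000
merge 26/125 + 57/250 → 109/250
merge 271/1000 + 293/1000 → 141/250
merge 109/250 + 141/250 → 1
L = 293/1000 + 109/250 + 141/250 + 1 = 2293/1000 = 2.293 bits/symbol.

2.293 bits/symbol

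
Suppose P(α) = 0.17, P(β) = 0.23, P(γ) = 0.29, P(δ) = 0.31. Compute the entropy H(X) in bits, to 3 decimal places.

1.964 bits

H = −Σ pᵢ log₂ pᵢ.
−0.17·log₂(0.17) = 0.4346
−0.23·log₂(0.23) = 0.4877
−0.29·log₂(0.29) = 0.5179
−0.31·log₂(0.31) = 0.5238
Sum ≈ 1.9640 → 1.964 bits.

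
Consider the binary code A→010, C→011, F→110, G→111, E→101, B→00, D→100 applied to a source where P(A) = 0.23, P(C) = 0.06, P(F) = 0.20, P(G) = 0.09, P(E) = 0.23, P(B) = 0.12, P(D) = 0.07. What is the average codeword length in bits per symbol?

L̄ = Σ pᵢ·ℓᵢ = 0.23·3 + 0.06·3 + 0.20·3 + 0.09·3 + 0.23·3 + 0.12·2 + 0.07·3 = 2.88 bits/symbol.

2.88 bits/symbol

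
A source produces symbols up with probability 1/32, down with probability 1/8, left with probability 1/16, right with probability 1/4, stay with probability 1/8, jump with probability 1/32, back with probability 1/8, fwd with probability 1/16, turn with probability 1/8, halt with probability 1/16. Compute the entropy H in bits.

3.0625 bits

Each probability is a power of 1/2, so log₂(1/p) is an integer.
H = Σ p·log₂(1/p) = 1/32·5 + 1/8·3 + 1/16·4 + 1/4·2 + 1/8·3 + 1/32·5 + 1/8·3 + 1/16·4 + 1/8·3 + 1/16·4 = 3.0625 bits.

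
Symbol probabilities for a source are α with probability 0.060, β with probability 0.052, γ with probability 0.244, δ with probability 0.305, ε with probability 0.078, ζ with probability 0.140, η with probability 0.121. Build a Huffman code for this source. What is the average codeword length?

Repeatedly combine the two least-probable nodes; the expected code length is the sum of the merged weights.
merge 13/250 + 3/50 → 14/125
merge 39/500 + 14/125 → 19/100
merge 121/1000 + 7/50 → 261/1000
merge 19/100 + 61/250 → 217/500
merge 261/1000 + 61/200 → 283/500
merge 217/500 + 283/500 → 1
L = 14/125 + 19/100 + 261/1000 + 217/500 + 283/500 + 1 = 2563/1000 = 2.563 bits/symbol.

2.563 bits/symbol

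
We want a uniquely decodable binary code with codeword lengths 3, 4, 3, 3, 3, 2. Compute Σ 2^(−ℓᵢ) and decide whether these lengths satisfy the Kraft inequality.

0.8125; yes

With common denominator 2^4 = 16: Σ 2^(−ℓᵢ) = 2/16 + 1/16 + 2/16 + 2/16 + 2/16 + 4/16 = 13/16 = 0.8125.
Kraft's inequality requires Σ ≤ 1; here Σ = 0.8125 ≤ 1, so such a prefix code exists.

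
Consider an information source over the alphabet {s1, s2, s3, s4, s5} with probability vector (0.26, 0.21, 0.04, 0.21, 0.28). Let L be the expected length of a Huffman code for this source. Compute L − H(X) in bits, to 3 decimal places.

Entropy H = −Σ p log₂ p ≈ 2.1509 bits.
Huffman merges: 1/25+21/100→1/4; 21/100+1/4→23/50; 13/50+7/25→27/50; 23/50+27/50→1. L = 9/4 ≈ 2.2500.
L − H = 2.2500 − 2.1509 = 0.099 bits.

0.099 bits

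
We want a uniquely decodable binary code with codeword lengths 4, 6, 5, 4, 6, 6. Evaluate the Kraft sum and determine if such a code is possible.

With common denominator 2^6 = 64: Σ 2^(−ℓᵢ) = 4/64 + 1/64 + 2/64 + 4/64 + 1/64 + 1/64 = 13/64 = 0.203125.
Kraft's inequality requires Σ ≤ 1; here Σ = 0.203125 ≤ 1, so such a prefix code exists.

0.203125; yes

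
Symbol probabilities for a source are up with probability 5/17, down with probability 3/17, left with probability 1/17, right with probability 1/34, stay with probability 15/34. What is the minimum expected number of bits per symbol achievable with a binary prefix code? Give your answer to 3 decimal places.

Repeatedly combine the two least-probable nodes; the expected code length is the sum of the merged weights.
merge 1/34 + 1/17 → 3/34
merge 3/34 + 3/17 → 9/34
merge 9/34 + 5/17 → 19/34
merge 15/34 + 19/34 → 1
L = 3/34 + 9/34 + 19/34 + 1 = 65/34 ≈ 1.912 bits/symbol.

1.912 bits/symbol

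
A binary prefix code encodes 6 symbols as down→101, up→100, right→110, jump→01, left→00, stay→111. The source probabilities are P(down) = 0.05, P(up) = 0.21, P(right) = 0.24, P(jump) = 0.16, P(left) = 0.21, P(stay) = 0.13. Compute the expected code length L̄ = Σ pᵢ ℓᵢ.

2.63 bits/symbol

L̄ = Σ pᵢ·ℓᵢ = 0.05·3 + 0.21·3 + 0.24·3 + 0.16·2 + 0.21·2 + 0.13·3 = 2.63 bits/symbol.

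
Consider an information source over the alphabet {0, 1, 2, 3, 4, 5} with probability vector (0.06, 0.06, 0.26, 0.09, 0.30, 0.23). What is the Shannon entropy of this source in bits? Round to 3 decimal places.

2.314 bits

H = −Σ pᵢ log₂ pᵢ.
−0.06·log₂(0.06) = 0.2435
−0.06·log₂(0.06) = 0.2435
−0.26·log₂(0.26) = 0.5053
−0.09·log₂(0.09) = 0.3127
−0.30·log₂(0.30) = 0.5211
−0.23·log₂(0.23) = 0.4877
Sum ≈ 2.3138 → 2.314 bits.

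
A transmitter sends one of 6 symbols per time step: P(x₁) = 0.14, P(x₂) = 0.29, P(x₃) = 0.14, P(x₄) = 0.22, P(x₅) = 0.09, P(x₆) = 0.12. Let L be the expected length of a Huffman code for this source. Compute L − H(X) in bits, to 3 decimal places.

0.018 bits

Entropy H = −Σ p log₂ p ≈ 2.4724 bits.
Huffman merges: 9/100+3/25→21/100; 7/50+7/50→7/25; 21/100+11/50→43/100; 7/25+29/100→57/100; 43/100+57/100→1. L = 249/100 ≈ 2.4900.
L − H = 2.4900 − 2.4724 = 0.018 bits.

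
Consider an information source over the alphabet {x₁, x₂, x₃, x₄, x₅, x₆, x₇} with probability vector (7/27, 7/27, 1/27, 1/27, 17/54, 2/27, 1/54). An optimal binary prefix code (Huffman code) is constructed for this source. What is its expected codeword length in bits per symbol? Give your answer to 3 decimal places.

2.315 bits/symbol

Repeatedly combine the two least-probable nodes; the expected code length is the sum of the merged weights.
merge 1/54 + 1/27 → 1/18
merge 1/27 + 1/18 → 5/54
merge 2/27 + 5/54 → 1/6
merge 1/6 + 7/27 → 23/54
merge 7/27 + 17/54 → 31/54
merge 23/54 + 31/54 → 1
L = 1/18 + 5/54 + 1/6 + 23/54 + 31/54 + 1 = 125/54 ≈ 2.315 bits/symbol.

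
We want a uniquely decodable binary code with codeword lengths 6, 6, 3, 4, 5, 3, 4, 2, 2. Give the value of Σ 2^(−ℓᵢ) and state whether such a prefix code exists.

0.9375; yes

With common denominator 2^6 = 64: Σ 2^(−ℓᵢ) = 1/64 + 1/64 + 8/64 + 4/64 + 2/64 + 8/64 + 4/64 + 16/64 + 16/64 = 60/64 = 0.9375.
Kraft's inequality requires Σ ≤ 1; here Σ = 0.9375 ≤ 1, so such a prefix code exists.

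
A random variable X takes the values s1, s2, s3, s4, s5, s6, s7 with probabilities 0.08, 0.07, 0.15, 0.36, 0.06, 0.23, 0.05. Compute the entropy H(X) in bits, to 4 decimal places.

2.4485 bits

H = −Σ pᵢ log₂ pᵢ.
−0.08·log₂(0.08) = 0.2915
−0.07·log₂(0.07) = 0.2686
−0.15·log₂(0.15) = 0.4105
−0.36·log₂(0.36) = 0.5306
−0.06·log₂(0.06) = 0.2435
−0.23·log₂(0.23) = 0.4877
−0.05·log₂(0.05) = 0.2161
Sum ≈ 2.4485 → 2.4485 bits.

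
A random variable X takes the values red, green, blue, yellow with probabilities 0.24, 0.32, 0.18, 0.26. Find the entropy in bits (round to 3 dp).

1.971 bits

H = −Σ pᵢ log₂ pᵢ.
−0.24·log₂(0.24) = 0.4941
−0.32·log₂(0.32) = 0.5260
−0.18·log₂(0.18) = 0.4453
−0.26·log₂(0.26) = 0.5053
Sum ≈ 1.9708 → 1.971 bits.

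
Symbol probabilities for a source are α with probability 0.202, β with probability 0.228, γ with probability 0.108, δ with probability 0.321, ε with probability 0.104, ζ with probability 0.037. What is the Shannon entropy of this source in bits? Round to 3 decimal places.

H = −Σ pᵢ log₂ pᵢ.
−0.202·log₂(0.202) = 0.4661
−0.228·log₂(0.228) = 0.4863
−0.108·log₂(0.108) = 0.3468
−0.321·log₂(0.321) = 0.5262
−0.104·log₂(0.104) = 0.3396
−0.037·log₂(0.037) = 0.1760
Sum ≈ 2.3410 → 2.341 bits.

2.341 bits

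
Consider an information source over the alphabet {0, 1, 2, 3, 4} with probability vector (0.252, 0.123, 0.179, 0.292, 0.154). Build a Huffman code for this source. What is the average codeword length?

2.277 bits/symbol

Repeatedly combine the two least-probable nodes; the expected code length is the sum of the merged weights.
merge 123/1000 + 77/500 → 277/1000
merge 179/1000 + 63/250 → 431/1000
merge 277/1000 + 73/250 → 569/1000
merge 431/1000 + 569/1000 → 1
L = 277/1000 + 431/1000 + 569/1000 + 1 = 2277/1000 = 2.277 bits/symbol.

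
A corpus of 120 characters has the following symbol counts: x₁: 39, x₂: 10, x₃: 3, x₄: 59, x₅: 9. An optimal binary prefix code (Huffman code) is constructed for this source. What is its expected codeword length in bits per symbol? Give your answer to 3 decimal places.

1.792 bits/symbol

Probabilities are the counts divided by 120.
Repeatedly combine the two least-probable nodes; the expected code length is the sum of the merged weights.
merge 1/40 + 3/40 → 1/10
merge 1/12 + 1/10 → 11/60
merge 11/60 + 13/40 → 61/120
merge 59/120 + 61/120 → 1
L = 1/10 + 11/60 + 61/120 + 1 = 43/24 ≈ 1.792 bits/symbol.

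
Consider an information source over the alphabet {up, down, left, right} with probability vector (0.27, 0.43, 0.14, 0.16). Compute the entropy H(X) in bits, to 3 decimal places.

1.854 bits

H = −Σ pᵢ log₂ pᵢ.
−0.27·log₂(0.27) = 0.5100
−0.43·log₂(0.43) = 0.5236
−0.14·log₂(0.14) = 0.3971
−0.16·log₂(0.16) = 0.4230
Sum ≈ 1.8537 → 1.854 bits.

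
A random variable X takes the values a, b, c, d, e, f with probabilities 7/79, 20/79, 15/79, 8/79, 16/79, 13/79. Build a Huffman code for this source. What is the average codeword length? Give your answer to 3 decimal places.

Repeatedly combine the two least-probable nodes; the expected code length is the sum of the merged weights.
merge 7/79 + 8/79 → 15/79
merge 13/79 + 15/79 → 28/79
merge 15/79 + 16/79 → 31/79
merge 20/79 + 28/79 → 48/79
merge 31/79 + 48/79 → 1
L = 15/79 + 28/79 + 31/79 + 48/79 + 1 = 201/79 ≈ 2.544 bits/symbol.

2.544 bits/symbol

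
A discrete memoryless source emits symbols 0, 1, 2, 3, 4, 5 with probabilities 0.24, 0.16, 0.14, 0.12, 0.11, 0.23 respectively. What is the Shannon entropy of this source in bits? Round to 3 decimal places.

2.519 bits

H = −Σ pᵢ log₂ pᵢ.
−0.24·log₂(0.24) = 0.4941
−0.16·log₂(0.16) = 0.4230
−0.14·log₂(0.14) = 0.3971
−0.12·log₂(0.12) = 0.3671
−0.11·log₂(0.11) = 0.3503
−0.23·log₂(0.23) = 0.4877
Sum ≈ 2.5193 → 2.519 bits.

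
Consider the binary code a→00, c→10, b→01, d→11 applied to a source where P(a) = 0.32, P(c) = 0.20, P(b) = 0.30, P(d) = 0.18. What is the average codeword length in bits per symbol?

2 bits/symbol

L̄ = Σ pᵢ·ℓᵢ = 0.32·2 + 0.20·2 + 0.30·2 + 0.18·2 = 2 bits/symbol.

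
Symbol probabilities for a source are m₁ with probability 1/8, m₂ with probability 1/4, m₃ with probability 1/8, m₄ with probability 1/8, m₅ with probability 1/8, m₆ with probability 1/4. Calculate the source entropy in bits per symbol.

2.5 bits

Each probability is a power of 1/2, so log₂(1/p) is an integer.
H = Σ p·log₂(1/p) = 1/8·3 + 1/4·2 + 1/8·3 + 1/8·3 + 1/8·3 + 1/4·2 = 2.5 bits.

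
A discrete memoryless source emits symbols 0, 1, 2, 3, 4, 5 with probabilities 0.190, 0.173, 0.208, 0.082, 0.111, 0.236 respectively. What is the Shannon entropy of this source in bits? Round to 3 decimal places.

2.504 bits

H = −Σ pᵢ log₂ pᵢ.
−0.190·log₂(0.190) = 0.4552
−0.173·log₂(0.173) = 0.4379
−0.208·log₂(0.208) = 0.4712
−0.082·log₂(0.082) = 0.2959
−0.111·log₂(0.111) = 0.3520
−0.236·log₂(0.236) = 0.4916
Sum ≈ 2.5038 → 2.504 bits.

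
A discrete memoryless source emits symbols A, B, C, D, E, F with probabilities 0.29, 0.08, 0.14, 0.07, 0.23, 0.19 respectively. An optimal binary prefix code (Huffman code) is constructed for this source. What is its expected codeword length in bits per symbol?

2.44 bits/symbol

Repeatedly combine the two least-probable nodes; the expected code length is the sum of the merged weights.
merge 7/100 + 2/25 → 3/20
merge 7/50 + 3/20 → 29/100
merge 19/100 + 23/100 → 21/50
merge 29/100 + 29/100 → 29/50
merge 21/50 + 29/50 → 1
L = 3/20 + 29/100 + 21/50 + 29/50 + 1 = 61/25 = 2.44 bits/symbol.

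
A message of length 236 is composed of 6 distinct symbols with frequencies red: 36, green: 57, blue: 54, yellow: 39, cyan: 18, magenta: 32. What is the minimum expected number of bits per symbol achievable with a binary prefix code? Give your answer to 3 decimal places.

Probabilities are the counts divided by 236.
Repeatedly combine the two least-probable nodes; the expected code length is the sum of the merged weights.
merge 9/118 + 8/59 → 25/118
merge 9/59 + 39/236 → 75/236
merge 25/118 + 27/118 → 26/59
merge 57/236 + 75/236 → 33/59
merge 26/59 + 33/59 → 1
L = 25/118 + 75/236 + 26/59 + 33/59 + 1 = 597/236 ≈ 2.530 bits/symbol.

2.530 bits/symbol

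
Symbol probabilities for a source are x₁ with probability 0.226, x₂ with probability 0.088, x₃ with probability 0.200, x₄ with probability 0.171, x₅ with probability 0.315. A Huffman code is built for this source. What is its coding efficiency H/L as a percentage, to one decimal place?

Entropy H = −Σ p log₂ p ≈ 2.2185 bits.
Huffman merges: 11/125+171/1000→259/1000; 1/5+113/500→213/500; 259/1000+63/200→287/500; 213/500+287/500→1. L = 2259/1000 ≈ 2.2590.
Efficiency = H/L = 2.2185/2.2590 = 98.2%.

98.2%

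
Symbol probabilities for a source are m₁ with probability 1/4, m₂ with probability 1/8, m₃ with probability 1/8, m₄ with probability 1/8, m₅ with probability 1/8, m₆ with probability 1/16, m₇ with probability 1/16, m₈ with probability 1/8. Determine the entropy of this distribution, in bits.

2.875 bits

Each probability is a power of 1/2, so log₂(1/p) is an integer.
H = Σ p·log₂(1/p) = 1/4·2 + 1/8·3 + 1/8·3 + 1/8·3 + 1/8·3 + 1/16·4 + 1/16·4 + 1/8·3 = 2.875 bits.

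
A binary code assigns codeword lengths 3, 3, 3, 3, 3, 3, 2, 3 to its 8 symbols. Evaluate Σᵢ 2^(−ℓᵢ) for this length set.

With common denominator 2^3 = 8: Σ 2^(−ℓᵢ) = 1/8 + 1/8 + 1/8 + 1/8 + 1/8 + 1/8 + 2/8 + 1/8 = 9/8 = 1.125.

1.125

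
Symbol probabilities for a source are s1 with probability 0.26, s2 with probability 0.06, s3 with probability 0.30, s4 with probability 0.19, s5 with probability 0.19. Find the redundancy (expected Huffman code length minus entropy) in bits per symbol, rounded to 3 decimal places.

0.070 bits

Entropy H = −Σ p log₂ p ≈ 2.1804 bits.
Huffman merges: 3/50+19/100→1/4; 19/100+1/4→11/25; 13/50+3/10→14/25; 11/25+14/25→1. L = 9/4 ≈ 2.2500.
L − H = 2.2500 − 2.1804 = 0.070 bits.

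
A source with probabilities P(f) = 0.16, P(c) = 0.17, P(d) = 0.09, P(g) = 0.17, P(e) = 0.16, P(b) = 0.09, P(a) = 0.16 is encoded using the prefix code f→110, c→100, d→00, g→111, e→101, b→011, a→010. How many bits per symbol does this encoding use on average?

L̄ = Σ pᵢ·ℓᵢ = 0.16·3 + 0.17·3 + 0.09·2 + 0.17·3 + 0.16·3 + 0.09·3 + 0.16·3 = 2.91 bits/symbol.

2.91 bits/symbol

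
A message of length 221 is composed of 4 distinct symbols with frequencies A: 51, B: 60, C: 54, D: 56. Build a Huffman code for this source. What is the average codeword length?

2 bits/symbol

Probabilities are the counts divided by 221.
Repeatedly combine the two least-probable nodes; the expected code length is the sum of the merged weights.
merge 3/13 + 54/221 → 105/221
merge 56/221 + 60/221 → 116/221
merge 105/221 + 116/221 → 1
L = 105/221 + 116/221 + 1 = 2 bits/symbol.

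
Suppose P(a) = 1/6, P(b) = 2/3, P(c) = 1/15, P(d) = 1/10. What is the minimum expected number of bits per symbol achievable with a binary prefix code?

1.5 bits/symbol

Repeatedly combine the two least-probable nodes; the expected code length is the sum of the merged weights.
merge 1/15 + 1/10 → 1/6
merge 1/6 + 1/6 → 1/3
merge 1/3 + 2/3 → 1
L = 1/6 + 1/3 + 1 = 3/2 = 1.5 bits/symbol.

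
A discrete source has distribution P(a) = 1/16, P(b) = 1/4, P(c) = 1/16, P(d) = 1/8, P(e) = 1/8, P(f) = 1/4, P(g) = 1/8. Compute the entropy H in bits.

2.625 bits

Each probability is a power of 1/2, so log₂(1/p) is an integer.
H = Σ p·log₂(1/p) = 1/16·4 + 1/4·2 + 1/16·4 + 1/8·3 + 1/8·3 + 1/4·2 + 1/8·3 = 2.625 bits.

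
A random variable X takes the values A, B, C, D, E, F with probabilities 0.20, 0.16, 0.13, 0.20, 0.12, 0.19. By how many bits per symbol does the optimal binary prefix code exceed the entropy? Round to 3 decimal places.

0.043 bits

Entropy H = −Σ p log₂ p ≈ 2.5567 bits.
Huffman merges: 3/25+13/100→1/4; 4/25+19/100→7/20; 1/5+1/5→2/5; 1/4+7/20→3/5; 2/5+3/5→1. L = 13/5 ≈ 2.6000.
L − H = 2.6000 − 2.5567 = 0.043 bits.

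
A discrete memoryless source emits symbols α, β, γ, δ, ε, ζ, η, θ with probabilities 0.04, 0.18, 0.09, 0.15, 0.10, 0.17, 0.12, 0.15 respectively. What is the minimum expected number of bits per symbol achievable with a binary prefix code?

2.95 bits/symbol

Repeatedly combine the two least-probable nodes; the expected code length is the sum of the merged weights.
merge 1/25 + 9/100 → 13/100
merge 1/10 + 3/25 → 11/50
merge 13/100 + 3/20 → 7/25
merge 3/20 + 17/100 → 8/25
merge 9/50 + 11/50 → 2/5
merge 7/25 + 8/25 → 3/5
merge 2/5 + 3/5 → 1
L = 13/100 + 11/50 + 7/25 + 8/25 + 2/5 + 3/5 + 1 = 59/20 = 2.95 bits/symbol.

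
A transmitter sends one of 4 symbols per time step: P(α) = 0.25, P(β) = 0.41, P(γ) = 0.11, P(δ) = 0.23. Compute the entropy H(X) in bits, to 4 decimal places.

1.8653 bits

H = −Σ pᵢ log₂ pᵢ.
−0.25·log₂(0.25) = 0.5000
−0.41·log₂(0.41) = 0.5274
−0.11·log₂(0.11) = 0.3503
−0.23·log₂(0.23) = 0.4877
Sum ≈ 1.8653 → 1.8653 bits.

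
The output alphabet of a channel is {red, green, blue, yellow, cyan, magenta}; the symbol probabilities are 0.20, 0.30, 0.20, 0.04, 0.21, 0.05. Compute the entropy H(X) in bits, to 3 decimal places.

H = −Σ pᵢ log₂ pᵢ.
−0.20·log₂(0.20) = 0.4644
−0.30·log₂(0.30) = 0.5211
−0.20·log₂(0.20) = 0.4644
−0.04·log₂(0.04) = 0.1858
−0.21·log₂(0.21) = 0.4728
−0.05·log₂(0.05) = 0.2161
Sum ≈ 2.3245 → 2.325 bits.

2.325 bits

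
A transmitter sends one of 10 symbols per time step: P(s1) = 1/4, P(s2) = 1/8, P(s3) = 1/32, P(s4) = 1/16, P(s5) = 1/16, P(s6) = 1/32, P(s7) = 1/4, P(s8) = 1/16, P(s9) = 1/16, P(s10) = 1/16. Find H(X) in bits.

Each probability is a power of 1/2, so log₂(1/p) is an integer.
H = Σ p·log₂(1/p) = 1/4·2 + 1/8·3 + 1/32·5 + 1/16·4 + 1/16·4 + 1/32·5 + 1/4·2 + 1/16·4 + 1/16·4 + 1/16·4 = 2.9375 bits.

2.9375 bits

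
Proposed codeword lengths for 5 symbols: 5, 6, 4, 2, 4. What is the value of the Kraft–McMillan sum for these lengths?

0.421875

With common denominator 2^6 = 64: Σ 2^(−ℓᵢ) = 2/64 + 1/64 + 4/64 + 16/64 + 4/64 = 27/64 = 0.421875.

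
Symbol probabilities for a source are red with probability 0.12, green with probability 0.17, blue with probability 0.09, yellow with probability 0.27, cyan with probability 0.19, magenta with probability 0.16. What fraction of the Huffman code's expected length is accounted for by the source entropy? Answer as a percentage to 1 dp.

Entropy H = −Σ p log₂ p ≈ 2.5026 bits.
Huffman merges: 9/100+3/25→21/100; 4/25+17/100→33/100; 19/100+21/100→2/5; 27/100+33/100→3/5; 2/5+3/5→1. L = 127/50 ≈ 2.5400.
Efficiency = H/L = 2.5026/2.5400 = 98.5%.

98.5%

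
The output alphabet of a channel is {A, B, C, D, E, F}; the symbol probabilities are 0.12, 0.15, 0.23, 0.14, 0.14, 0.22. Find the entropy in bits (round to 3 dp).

2.540 bits

H = −Σ pᵢ log₂ pᵢ.
−0.12·log₂(0.12) = 0.3671
−0.15·log₂(0.15) = 0.4105
−0.23·log₂(0.23) = 0.4877
−0.14·log₂(0.14) = 0.3971
−0.14·log₂(0.14) = 0.3971
−0.22·log₂(0.22) = 0.4806
Sum ≈ 2.5401 → 2.540 bits.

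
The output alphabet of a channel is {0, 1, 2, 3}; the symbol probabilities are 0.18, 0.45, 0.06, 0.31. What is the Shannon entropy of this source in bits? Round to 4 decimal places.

H = −Σ pᵢ log₂ pᵢ.
−0.18·log₂(0.18) = 0.4453
−0.45·log₂(0.45) = 0.5184
−0.06·log₂(0.06) = 0.2435
−0.31·log₂(0.31) = 0.5238
Sum ≈ 1.7310 → 1.7310 bits.

1.7310 bits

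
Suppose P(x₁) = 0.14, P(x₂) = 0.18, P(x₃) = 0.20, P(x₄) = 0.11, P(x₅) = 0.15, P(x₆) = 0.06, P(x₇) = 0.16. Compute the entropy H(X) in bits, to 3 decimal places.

H = −Σ pᵢ log₂ pᵢ.
−0.14·log₂(0.14) = 0.3971
−0.18·log₂(0.18) = 0.4453
−0.20·log₂(0.20) = 0.4644
−0.11·log₂(0.11) = 0.3503
−0.15·log₂(0.15) = 0.4105
−0.06·log₂(0.06) = 0.2435
−0.16·log₂(0.16) = 0.4230
Sum ≈ 2.7342 → 2.734 bits.

2.734 bits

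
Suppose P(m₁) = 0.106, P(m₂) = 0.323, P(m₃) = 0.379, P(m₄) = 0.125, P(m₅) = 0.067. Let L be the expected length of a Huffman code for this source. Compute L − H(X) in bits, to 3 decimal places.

0.055 bits

Entropy H = −Σ p log₂ p ≈ 2.0366 bits.
Huffman merges: 67/1000+53/500→173/1000; 1/8+173/1000→149/500; 149/500+323/1000→621/1000; 379/1000+621/1000→1. L = 523/250 ≈ 2.0920.
L − H = 2.0920 − 2.0366 = 0.055 bits.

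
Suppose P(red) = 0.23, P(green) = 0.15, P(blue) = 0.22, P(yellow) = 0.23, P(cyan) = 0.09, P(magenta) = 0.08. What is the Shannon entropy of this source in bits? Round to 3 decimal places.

2.471 bits

H = −Σ pᵢ log₂ pᵢ.
−0.23·log₂(0.23) = 0.4877
−0.15·log₂(0.15) = 0.4105
−0.22·log₂(0.22) = 0.4806
−0.23·log₂(0.23) = 0.4877
−0.09·log₂(0.09) = 0.3127
−0.08·log₂(0.08) = 0.2915
Sum ≈ 2.4706 → 2.471 bits.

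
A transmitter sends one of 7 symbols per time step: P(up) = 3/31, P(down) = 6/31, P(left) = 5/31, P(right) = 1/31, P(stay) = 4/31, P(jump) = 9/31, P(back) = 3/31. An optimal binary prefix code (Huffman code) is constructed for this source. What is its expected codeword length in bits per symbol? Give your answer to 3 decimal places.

Repeatedly combine the two least-probable nodes; the expected code length is the sum of the merged weights.
merge 1/31 + 3/31 → 4/31
merge 3/31 + 4/31 → 7/31
merge 4/31 + 5/31 → 9/31
merge 6/31 + 7/31 → 13/31
merge 9/31 + 9/31 → 18/31
merge 13/31 + 18/31 → 1
L = 4/31 + 7/31 + 9/31 + 13/31 + 18/31 + 1 = 82/31 ≈ 2.645 bits/symbol.

2.645 bits/symbol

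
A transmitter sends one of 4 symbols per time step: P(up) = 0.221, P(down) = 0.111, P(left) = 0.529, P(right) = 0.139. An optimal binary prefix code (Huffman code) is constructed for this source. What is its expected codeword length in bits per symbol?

1.721 bits/symbol

Repeatedly combine the two least-probable nodes; the expected code length is the sum of the merged weights.
merge 111/1000 + 139/1000 → 1/4
merge 221/1000 + 1/4 → 471/1000
merge 471/1000 + 529/1000 → 1
L = 1/4 + 471/1000 + 1 = 1721/1000 = 1.721 bits/symbol.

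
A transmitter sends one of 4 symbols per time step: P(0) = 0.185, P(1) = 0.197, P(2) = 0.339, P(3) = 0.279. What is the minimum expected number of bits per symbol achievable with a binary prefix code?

Repeatedly combine the two least-probable nodes; the expected code length is the sum of the merged weights.
merge 37/200 + 197/1000 → 191/500
merge 279/1000 + 339/1000 → 309/500
merge 191/500 + 309/500 → 1
L = 191/500 + 309/500 + 1 = 2 bits/symbol.

2 bits/symbol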